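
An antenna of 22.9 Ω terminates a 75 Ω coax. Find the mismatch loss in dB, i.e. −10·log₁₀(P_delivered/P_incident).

Γ = (22.9 − 75)/(22.9 + 75) = -0.532
|Γ|² = 0.283, so P_del/P_inc = 1 − |Γ|² = 0.717
ML = −10·log₁₀(1 − |Γ|²)

mismatch loss ≈ 1.45 dB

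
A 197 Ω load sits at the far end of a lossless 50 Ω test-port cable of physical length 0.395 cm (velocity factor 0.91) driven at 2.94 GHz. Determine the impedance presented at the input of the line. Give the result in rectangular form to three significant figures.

Z_in ≈ 97.9 − j91.9 Ω

λ = v/f = 0.91·c / 2.94 GHz = 0.0929 m
βl = 2π·l/λ = 2π × 0.0425 = 15.3°
tan(βl) = tan(15.3°) = 0.274
Z_in = Z_0·(Z_L + jZ_0·tanβl)/(Z_0 + jZ_L·tanβl)
     = 50·(197 + j13.7)/(50 + j53.9)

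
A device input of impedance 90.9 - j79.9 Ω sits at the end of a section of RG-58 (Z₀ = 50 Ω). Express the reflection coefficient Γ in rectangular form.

Γ ≈ 0.463 − j0.305

Γ = (Z_L − Z_0)/(Z_L + Z_0) = (40.9 − j79.9)/(140.9 − j79.9)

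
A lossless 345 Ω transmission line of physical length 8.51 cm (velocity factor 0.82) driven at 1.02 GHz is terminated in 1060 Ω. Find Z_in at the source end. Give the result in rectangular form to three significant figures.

Z_in ≈ 166 + j219 Ω

λ = v/f = 0.82·c / 1.02 GHz = 0.241 m
βl = 2π·l/λ = 2π × 0.353 = 127°
tan(βl) = tan(127°) = -1.33
Z_in = Z_0·(Z_L + jZ_0·tanβl)/(Z_0 + jZ_L·tanβl)
     = 345·(1060 − j457)/(345 − j1410)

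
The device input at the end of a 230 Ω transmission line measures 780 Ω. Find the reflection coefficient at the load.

Γ = (Z_L − Z_0)/(Z_L + Z_0) = (780 − 230)/(780 + 230) = 550/1010

Γ = 0.545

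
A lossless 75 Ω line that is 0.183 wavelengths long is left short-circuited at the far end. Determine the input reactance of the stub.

βl = 2π × 0.183 = 65.9°
tan(βl) = 2.23
For a short-circuited stub, Z_in = jZ_0·tan(βl)

X_in ≈ 168 Ω (inductive)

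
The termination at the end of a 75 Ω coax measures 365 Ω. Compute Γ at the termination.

Γ = 0.659

Γ = (Z_L − Z_0)/(Z_L + Z_0) = (365 − 75)/(365 + 75) = 290/440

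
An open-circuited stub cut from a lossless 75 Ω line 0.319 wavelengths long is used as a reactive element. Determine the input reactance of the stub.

X_in ≈ 34.7 Ω (inductive)

βl = 2π × 0.319 = 115°
tan(βl) = -2.16
For an open-circuited stub, Z_in = −jZ_0·cot(βl) = −jZ_0/tan(βl)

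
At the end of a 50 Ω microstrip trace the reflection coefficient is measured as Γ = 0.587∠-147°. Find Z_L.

Z_L = Z_0·(1 + Γ)/(1 − Γ) = 50·(0.508 − j0.32)/(1.49 + j0.32)

Z_L ≈ 14.1 − j13.7 Ω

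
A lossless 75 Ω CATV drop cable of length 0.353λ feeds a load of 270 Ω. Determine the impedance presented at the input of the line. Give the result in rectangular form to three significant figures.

βl = 2π × 0.353 = 127°
tan(βl) = tan(127°) = -1.32
Z_in = Z_0·(Z_L + jZ_0·tanβl)/(Z_0 + jZ_L·tanβl)
     = 75·(270 − j99.2)/(75 − j357)

Z_in ≈ 31.4 + j50.1 Ω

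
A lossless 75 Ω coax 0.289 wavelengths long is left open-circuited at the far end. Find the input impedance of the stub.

βl = 2π × 0.289 = 104°
tan(βl) = -4
For an open-circuited stub, Z_in = −jZ_0·cot(βl) = −jZ_0/tan(βl)

Z_in ≈ +j18.8 Ω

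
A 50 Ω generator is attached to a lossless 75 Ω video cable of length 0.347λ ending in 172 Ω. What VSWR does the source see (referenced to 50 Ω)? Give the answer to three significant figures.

βl = 2π × 0.347 = 125°
tan(βl) = -1.43
Z_in = Z_0·(Z_L + jZ_0·tanβl)/(Z_0 + jZ_L·tanβl) = 44.5 + j38.8 Ω
Γ_s = (Z_in − Z_s)/(Z_in + Z_s) = (-5.48 + j38.8)/(94.5 + j38.8), |Γ_s| = 0.384
VSWR = (1 + |Γ_s|)/(1 − |Γ_s|)

VSWR ≈ 2.24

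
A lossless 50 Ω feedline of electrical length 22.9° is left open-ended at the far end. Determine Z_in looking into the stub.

tan(βl) = 0.422
For an open-ended stub, Z_in = −jZ_0·cot(βl) = −jZ_0/tan(βl)

Z_in ≈ −j118 Ω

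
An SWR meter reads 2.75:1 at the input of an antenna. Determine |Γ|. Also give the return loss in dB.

|Γ| = (S − 1)/(S + 1) = (2.75 − 1)/(2.75 + 1) = 1.75/3.75
RL = −20·log₁₀|Γ| = −20·log₁₀(0.467)

|Γ| ≈ 0.467; return loss ≈ 6.62 dB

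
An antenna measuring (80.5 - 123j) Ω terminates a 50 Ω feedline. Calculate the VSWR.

Γ = (Z_L − Z_0)/(Z_L + Z_0) = (30.5 − j123)/(130.5 − j123)
|Γ| = 127/179 = 0.707
VSWR = (1 + |Γ|)/(1 − |Γ|) = 1.71/0.293

VSWR ≈ 5.82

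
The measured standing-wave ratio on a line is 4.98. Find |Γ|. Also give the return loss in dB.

|Γ| ≈ 0.666; return loss ≈ 3.54 dB

|Γ| = (S − 1)/(S + 1) = (4.98 − 1)/(4.98 + 1) = 3.98/5.98
RL = −20·log₁₀|Γ| = −20·log₁₀(0.666)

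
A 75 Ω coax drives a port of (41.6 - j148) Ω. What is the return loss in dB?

RL ≈ 1.88 dB

Γ = (-33.4 − j148)/(116.6 − j148), |Γ| = 0.805
RL = −20·log₁₀|Γ| = −20·log₁₀(0.805)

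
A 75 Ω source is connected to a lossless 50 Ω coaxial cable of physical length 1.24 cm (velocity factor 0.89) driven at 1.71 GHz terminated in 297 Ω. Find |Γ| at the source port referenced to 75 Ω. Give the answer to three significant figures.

λ = v/f = 0.89·c / 1.71 GHz = 0.156 m
βl = 2π·l/λ = 2π × 0.0794 = 28.6°
tan(βl) = 0.545
Z_in = Z_0·(Z_L + jZ_0·tanβl)/(Z_0 + jZ_L·tanβl) = 33.6 − j81.4 Ω
Γ_s = (Z_in − Z_s)/(Z_in + Z_s) = (-41.4 − j81.4)/(109 − j81.4), |Γ_s| = 0.673

|Γ| ≈ 0.673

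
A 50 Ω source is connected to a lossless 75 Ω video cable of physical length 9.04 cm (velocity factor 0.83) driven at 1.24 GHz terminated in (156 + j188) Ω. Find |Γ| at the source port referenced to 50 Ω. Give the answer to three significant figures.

λ = v/f = 0.83·c / 1.24 GHz = 0.201 m
βl = 2π·l/λ = 2π × 0.45 = 162°
tan(βl) = -0.324
Z_in = Z_0·(Z_L + jZ_0·tanβl)/(Z_0 + jZ_L·tanβl) = 46.2 + j108 Ω
Γ_s = (Z_in − Z_s)/(Z_in + Z_s) = (-3.84 + j108)/(96.2 + j108), |Γ_s| = 0.746

|Γ| ≈ 0.746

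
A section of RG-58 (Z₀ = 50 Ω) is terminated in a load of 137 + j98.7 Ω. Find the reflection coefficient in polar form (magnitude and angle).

Γ = (Z_L − Z_0)/(Z_L + Z_0) = (87 + j98.7)/(187 + j98.7)
|Γ| = 132/211 = 0.622

Γ ≈ 0.622 ∠ 20.8°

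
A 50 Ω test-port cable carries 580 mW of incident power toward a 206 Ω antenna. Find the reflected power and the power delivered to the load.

P_reflected ≈ 215 mW; P_delivered ≈ 365 mW

Γ = (206 − 50)/(206 + 50) = 0.609
|Γ|² = 0.371
P_refl = |Γ|²·P_inc = 215 mW, P_del = (1 − |Γ|²)·P_inc = 365 mW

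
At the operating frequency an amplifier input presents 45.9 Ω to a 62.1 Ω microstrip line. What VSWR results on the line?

VSWR ≈ 1.35

Γ = (45.9 − 62.1)/(45.9 + 62.1) = -0.15
VSWR = (1 + 0.15)/(1 − 0.15)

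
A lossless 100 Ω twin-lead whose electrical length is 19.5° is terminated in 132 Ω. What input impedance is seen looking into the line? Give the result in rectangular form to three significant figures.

Z_in ≈ 122 − j21.6 Ω

tan(βl) = tan(19.5°) = 0.354
Z_in = Z_0·(Z_L + jZ_0·tanβl)/(Z_0 + jZ_L·tanβl)
     = 100·(132 + j35.4)/(100 + j46.7)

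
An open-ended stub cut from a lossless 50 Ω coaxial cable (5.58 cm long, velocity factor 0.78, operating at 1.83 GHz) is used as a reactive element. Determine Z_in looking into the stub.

Z_in ≈ +j118 Ω

λ = v/f = 0.78·c / 1.83 GHz = 0.128 m
βl = 2π·l/λ = 2π × 0.436 = 157°
tan(βl) = -0.422
For an open-ended stub, Z_in = −jZ_0·cot(βl) = −jZ_0/tan(βl)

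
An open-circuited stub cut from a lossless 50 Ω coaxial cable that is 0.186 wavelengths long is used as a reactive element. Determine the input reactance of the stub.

βl = 2π × 0.186 = 67°
tan(βl) = 2.35
For an open-circuited stub, Z_in = −jZ_0·cot(βl) = −jZ_0/tan(βl)

X_in ≈ -21.3 Ω (capacitive)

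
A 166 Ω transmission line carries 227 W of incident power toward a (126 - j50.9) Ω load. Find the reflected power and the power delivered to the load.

|Γ| = |(-40 − j50.9)/(292 − j50.9)| = 0.218
|Γ|² = 0.0477
P_refl = |Γ|²·P_inc = 10.8 W, P_del = (1 − |Γ|²)·P_inc = 216 W

P_reflected ≈ 10.8 W; P_delivered ≈ 216 W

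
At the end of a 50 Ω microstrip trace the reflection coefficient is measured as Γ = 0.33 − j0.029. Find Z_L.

Z_L = Z_0·(1 + Γ)/(1 − Γ) = 50·(1.33 − j0.029)/(0.67 + j0.029)

Z_L ≈ 99 − j6.45 Ω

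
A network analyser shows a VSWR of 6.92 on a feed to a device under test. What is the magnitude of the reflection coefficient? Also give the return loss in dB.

|Γ| = (S − 1)/(S + 1) = (6.92 − 1)/(6.92 + 1) = 5.92/7.92
RL = −20·log₁₀|Γ| = −20·log₁₀(0.747)

|Γ| ≈ 0.747; return loss ≈ 2.53 dB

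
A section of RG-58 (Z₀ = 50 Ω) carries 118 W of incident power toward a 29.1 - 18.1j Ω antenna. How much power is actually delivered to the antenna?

P_delivered ≈ 104 W

|Γ| = |(-20.9 − j18.1)/(79.1 − j18.1)| = 0.341
|Γ|² = 0.116
P_refl = |Γ|²·P_inc = 13.7 W, P_del = (1 − |Γ|²)·P_inc = 104 W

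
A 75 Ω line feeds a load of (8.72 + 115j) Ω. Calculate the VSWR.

VSWR ≈ 28.9

Γ = (Z_L − Z_0)/(Z_L + Z_0) = (-66.28 + j115)/(83.72 + j115)
|Γ| = 133/142 = 0.933
VSWR = (1 + |Γ|)/(1 − |Γ|) = 1.93/0.0669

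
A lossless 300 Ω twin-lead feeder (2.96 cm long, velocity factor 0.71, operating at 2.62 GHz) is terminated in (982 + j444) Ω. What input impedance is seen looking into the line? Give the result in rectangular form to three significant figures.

Z_in ≈ 106 + j185 Ω

λ = v/f = 0.71·c / 2.62 GHz = 0.0813 m
βl = 2π·l/λ = 2π × 0.364 = 131°
tan(βl) = tan(131°) = -1.15
Z_in = Z_0·(Z_L + jZ_0·tanβl)/(Z_0 + jZ_L·tanβl)
     = 300·(982 + j99.8)/(809 − j1130)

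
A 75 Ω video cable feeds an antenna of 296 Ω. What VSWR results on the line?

VSWR ≈ 3.95

Γ = (296 − 75)/(296 + 75) = 0.596
VSWR = (1 + 0.596)/(1 − 0.596)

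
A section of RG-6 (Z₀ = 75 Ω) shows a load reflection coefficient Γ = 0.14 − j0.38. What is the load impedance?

Z_L ≈ 70.9 − j64.5 Ω

Z_L = Z_0·(1 + Γ)/(1 − Γ) = 75·(1.14 − j0.38)/(0.86 + j0.38)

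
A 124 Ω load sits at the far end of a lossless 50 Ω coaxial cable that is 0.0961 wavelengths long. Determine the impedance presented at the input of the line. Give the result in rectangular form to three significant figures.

βl = 2π × 0.0961 = 34.6°
tan(βl) = tan(34.6°) = 0.69
Z_in = Z_0·(Z_L + jZ_0·tanβl)/(Z_0 + jZ_L·tanβl)
     = 50·(124 + j34.5)/(50 + j85.5)

Z_in ≈ 46.6 − j45.2 Ω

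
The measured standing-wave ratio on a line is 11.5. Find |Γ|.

|Γ| = (S − 1)/(S + 1) = (11.5 − 1)/(11.5 + 1) = 10.5/12.5

|Γ| ≈ 0.84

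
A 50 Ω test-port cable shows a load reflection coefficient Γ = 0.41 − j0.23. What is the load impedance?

Z_L = Z_0·(1 + Γ)/(1 − Γ) = 50·(1.41 − j0.23)/(0.59 + j0.23)

Z_L ≈ 97.1 − j57.4 Ω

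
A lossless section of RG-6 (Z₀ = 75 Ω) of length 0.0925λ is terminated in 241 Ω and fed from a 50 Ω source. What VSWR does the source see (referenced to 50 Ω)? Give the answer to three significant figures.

VSWR ≈ 4.05

βl = 2π × 0.0925 = 33.3°
tan(βl) = 0.657
Z_in = Z_0·(Z_L + jZ_0·tanβl)/(Z_0 + jZ_L·tanβl) = 63.2 − j84.2 Ω
Γ_s = (Z_in − Z_s)/(Z_in + Z_s) = (13.2 − j84.2)/(113 − j84.2), |Γ_s| = 0.604
VSWR = (1 + |Γ_s|)/(1 − |Γ_s|)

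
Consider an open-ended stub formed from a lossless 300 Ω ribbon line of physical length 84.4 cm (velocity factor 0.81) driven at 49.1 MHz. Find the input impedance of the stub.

λ = v/f = 0.81·c / 49.1 MHz = 4.95 m
βl = 2π·l/λ = 2π × 0.171 = 61.4°
tan(βl) = 1.83
For an open-ended stub, Z_in = −jZ_0·cot(βl) = −jZ_0/tan(βl)

Z_in ≈ −j164 Ω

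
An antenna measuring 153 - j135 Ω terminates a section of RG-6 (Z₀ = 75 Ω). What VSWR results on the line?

VSWR ≈ 3.86

Γ = (Z_L − Z_0)/(Z_L + Z_0) = (78 − j135)/(228 − j135)
|Γ| = 156/265 = 0.588
VSWR = (1 + |Γ|)/(1 − |Γ|) = 1.59/0.412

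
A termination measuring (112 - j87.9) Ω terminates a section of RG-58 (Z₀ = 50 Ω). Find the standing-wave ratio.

Γ = (Z_L − Z_0)/(Z_L + Z_0) = (62 − j87.9)/(162 − j87.9)
|Γ| = 108/184 = 0.584
VSWR = (1 + |Γ|)/(1 − |Γ|) = 1.58/0.416

VSWR ≈ 3.8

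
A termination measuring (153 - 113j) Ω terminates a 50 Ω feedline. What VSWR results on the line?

VSWR ≈ 4.85

Γ = (Z_L − Z_0)/(Z_L + Z_0) = (103 − j113)/(203 − j113)
|Γ| = 153/232 = 0.658
VSWR = (1 + |Γ|)/(1 − |Γ|) = 1.66/0.342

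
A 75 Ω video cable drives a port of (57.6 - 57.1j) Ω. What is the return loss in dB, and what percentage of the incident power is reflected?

RL ≈ 7.67 dB; 17.1% of incident power reflected

Γ = (-17.4 − j57.1)/(132.6 − j57.1), |Γ| = 0.413
RL = −20·log₁₀(0.413) = 7.67 dB
P_refl/P_inc = |Γ|² = 0.171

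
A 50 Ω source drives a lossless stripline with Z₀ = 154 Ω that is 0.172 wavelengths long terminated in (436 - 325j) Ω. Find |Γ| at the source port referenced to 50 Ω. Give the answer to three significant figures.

βl = 2π × 0.172 = 61.9°
tan(βl) = 1.87
Z_in = Z_0·(Z_L + jZ_0·tanβl)/(Z_0 + jZ_L·tanβl) = 37.3 − j47.3 Ω
Γ_s = (Z_in − Z_s)/(Z_in + Z_s) = (-12.7 − j47.3)/(87.3 − j47.3), |Γ_s| = 0.493

|Γ| ≈ 0.493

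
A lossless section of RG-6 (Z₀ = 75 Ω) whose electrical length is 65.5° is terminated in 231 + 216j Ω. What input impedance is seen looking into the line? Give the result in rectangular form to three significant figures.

tan(βl) = tan(65.5°) = 2.19
Z_in = Z_0·(Z_L + jZ_0·tanβl)/(Z_0 + jZ_L·tanβl)
     = 75·(231 + j381)/(-399 + j507)

Z_in ≈ 18.2 − j48.5 Ω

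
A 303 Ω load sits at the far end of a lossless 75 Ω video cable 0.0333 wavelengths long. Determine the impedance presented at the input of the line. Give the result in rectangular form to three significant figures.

Z_in ≈ 182 − j141 Ω

βl = 2π × 0.0333 = 12°
tan(βl) = tan(12°) = 0.212
Z_in = Z_0·(Z_L + jZ_0·tanβl)/(Z_0 + jZ_L·tanβl)
     = 75·(303 + j15.9)/(75 + j64.3)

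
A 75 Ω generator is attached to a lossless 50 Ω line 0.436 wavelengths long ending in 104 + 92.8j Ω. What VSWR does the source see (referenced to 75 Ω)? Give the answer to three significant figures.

VSWR ≈ 3.91

βl = 2π × 0.436 = 157°
tan(βl) = -0.425
Z_in = Z_0·(Z_L + jZ_0·tanβl)/(Z_0 + jZ_L·tanβl) = 30.8 + j55.2 Ω
Γ_s = (Z_in − Z_s)/(Z_in + Z_s) = (-44.2 + j55.2)/(106 + j55.2), |Γ_s| = 0.592
VSWR = (1 + |Γ_s|)/(1 − |Γ_s|)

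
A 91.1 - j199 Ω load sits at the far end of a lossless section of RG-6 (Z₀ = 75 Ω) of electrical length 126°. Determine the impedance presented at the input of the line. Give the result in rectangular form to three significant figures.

tan(βl) = tan(126°) = -1.38
Z_in = Z_0·(Z_L + jZ_0·tanβl)/(Z_0 + jZ_L·tanβl)
     = 75·(91.1 − j302)/(-199 − j125)

Z_in ≈ 26.8 + j97 Ω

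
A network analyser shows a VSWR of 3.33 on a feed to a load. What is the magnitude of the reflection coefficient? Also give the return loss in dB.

|Γ| ≈ 0.538; return loss ≈ 5.38 dB

|Γ| = (S − 1)/(S + 1) = (3.33 − 1)/(3.33 + 1) = 2.33/4.33
RL = −20·log₁₀|Γ| = −20·log₁₀(0.538)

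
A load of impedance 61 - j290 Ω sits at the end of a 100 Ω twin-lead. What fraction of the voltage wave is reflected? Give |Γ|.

Γ = (Z_L − Z_0)/(Z_L + Z_0) = (-39 − j290)/(161 − j290)
|Γ| = 293/332

|Γ| ≈ 0.882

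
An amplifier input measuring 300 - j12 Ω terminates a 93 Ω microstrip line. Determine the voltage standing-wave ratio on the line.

VSWR ≈ 3.23

Γ = (Z_L − Z_0)/(Z_L + Z_0) = (207 − j12)/(393 − j12)
|Γ| = 207/393 = 0.527
VSWR = (1 + |Γ|)/(1 − |Γ|) = 1.53/0.473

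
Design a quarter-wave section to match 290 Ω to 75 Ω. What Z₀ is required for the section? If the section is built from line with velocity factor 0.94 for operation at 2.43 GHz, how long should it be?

Z_qwt ≈ 147 Ω; length ≈ 2.9 cm

Z_qwt = √(Z_0·R_L) = √(75 × 290) = √21750
λ = 0.94·c/f = 0.116 m, so l = λ/4 = 0.029 m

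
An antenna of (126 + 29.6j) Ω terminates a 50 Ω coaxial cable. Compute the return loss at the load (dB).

Γ = (76 + j29.6)/(176 + j29.6), |Γ| = 0.457
RL = −20·log₁₀|Γ| = −20·log₁₀(0.457)

RL ≈ 6.8 dB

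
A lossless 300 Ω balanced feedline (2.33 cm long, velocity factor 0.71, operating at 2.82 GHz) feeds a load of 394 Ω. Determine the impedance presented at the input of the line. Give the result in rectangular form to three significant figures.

Z_in ≈ 242 + j44.7 Ω

λ = v/f = 0.71·c / 2.82 GHz = 0.0755 m
βl = 2π·l/λ = 2π × 0.308 = 111°
tan(βl) = tan(111°) = -2.6
Z_in = Z_0·(Z_L + jZ_0·tanβl)/(Z_0 + jZ_L·tanβl)
     = 300·(394 − j779)/(300 − j1020)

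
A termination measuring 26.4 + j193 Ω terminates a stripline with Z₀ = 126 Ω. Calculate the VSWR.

VSWR ≈ 16.1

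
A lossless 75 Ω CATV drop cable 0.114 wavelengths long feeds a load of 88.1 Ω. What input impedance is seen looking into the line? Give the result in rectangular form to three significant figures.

Z_in ≈ 75.7 − j12.1 Ω

βl = 2π × 0.114 = 41°
tan(βl) = tan(41°) = 0.871
Z_in = Z_0·(Z_L + jZ_0·tanβl)/(Z_0 + jZ_L·tanβl)
     = 75·(88.1 + j65.3)/(75 + j76.7)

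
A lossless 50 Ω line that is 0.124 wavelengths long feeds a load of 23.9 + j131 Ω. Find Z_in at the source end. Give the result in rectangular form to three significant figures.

Z_in ≈ 17.2 − j109 Ω

βl = 2π × 0.124 = 44.6°
tan(βl) = tan(44.6°) = 0.988
Z_in = Z_0·(Z_L + jZ_0·tanβl)/(Z_0 + jZ_L·tanβl)
     = 50·(23.9 + j180)/(-79.4 + j23.6)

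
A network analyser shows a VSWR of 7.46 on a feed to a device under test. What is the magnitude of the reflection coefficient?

|Γ| ≈ 0.764

|Γ| = (S − 1)/(S + 1) = (7.46 − 1)/(7.46 + 1) = 6.46/8.46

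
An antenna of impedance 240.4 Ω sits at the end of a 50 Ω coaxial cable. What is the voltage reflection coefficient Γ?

Γ = (Z_L − Z_0)/(Z_L + Z_0) = (240.4 − 50)/(240.4 + 50) = 190.4/290.4

Γ = 0.656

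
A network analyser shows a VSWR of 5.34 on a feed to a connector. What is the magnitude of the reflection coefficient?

|Γ| = (S − 1)/(S + 1) = (5.34 − 1)/(5.34 + 1) = 4.34/6.34

|Γ| ≈ 0.685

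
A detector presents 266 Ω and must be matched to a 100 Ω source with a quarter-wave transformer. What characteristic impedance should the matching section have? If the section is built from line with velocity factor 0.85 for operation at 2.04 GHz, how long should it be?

Z_qwt ≈ 163 Ω; length ≈ 3.12 cm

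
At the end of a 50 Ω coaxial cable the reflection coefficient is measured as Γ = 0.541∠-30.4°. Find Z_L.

Z_L ≈ 98.4 − j76.2 Ω

Z_L = Z_0·(1 + Γ)/(1 − Γ) = 50·(1.47 − j0.274)/(0.533 + j0.274)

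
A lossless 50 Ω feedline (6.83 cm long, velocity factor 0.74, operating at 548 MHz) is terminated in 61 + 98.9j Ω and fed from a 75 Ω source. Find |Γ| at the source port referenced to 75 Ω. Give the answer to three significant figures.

λ = v/f = 0.74·c / 548 MHz = 0.405 m
βl = 2π·l/λ = 2π × 0.169 = 60.7°
tan(βl) = 1.78
Z_in = Z_0·(Z_L + jZ_0·tanβl)/(Z_0 + jZ_L·tanβl) = 22.9 − j54.7 Ω
Γ_s = (Z_in − Z_s)/(Z_in + Z_s) = (-52.1 − j54.7)/(97.9 − j54.7), |Γ_s| = 0.673

|Γ| ≈ 0.673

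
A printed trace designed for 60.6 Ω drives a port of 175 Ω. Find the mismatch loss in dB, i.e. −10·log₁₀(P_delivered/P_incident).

Γ = (175 − 60.6)/(175 + 60.6) = 0.486
|Γ|² = 0.236, so P_del/P_inc = 1 − |Γ|² = 0.764
ML = −10·log₁₀(1 − |Γ|²)

mismatch loss ≈ 1.17 dB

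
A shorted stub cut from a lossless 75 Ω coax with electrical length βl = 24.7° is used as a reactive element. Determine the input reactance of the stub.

tan(βl) = 0.46
For a shorted stub, Z_in = jZ_0·tan(βl)

X_in ≈ 34.5 Ω (inductive)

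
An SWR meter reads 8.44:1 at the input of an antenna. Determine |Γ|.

|Γ| ≈ 0.788

|Γ| = (S − 1)/(S + 1) = (8.44 − 1)/(8.44 + 1) = 7.44/9.44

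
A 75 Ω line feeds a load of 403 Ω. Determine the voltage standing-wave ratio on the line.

VSWR ≈ 5.37

For a purely resistive load, VSWR = R_L/Z_0 or Z_0/R_L (whichever > 1) = 403/75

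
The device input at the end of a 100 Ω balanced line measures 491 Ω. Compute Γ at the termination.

Γ = (Z_L − Z_0)/(Z_L + Z_0) = (491 − 100)/(491 + 100) = 391/591

Γ = 0.662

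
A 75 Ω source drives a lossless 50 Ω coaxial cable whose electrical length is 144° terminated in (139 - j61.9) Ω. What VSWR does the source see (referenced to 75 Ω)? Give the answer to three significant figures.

tan(βl) = -0.727
Z_in = Z_0·(Z_L + jZ_0·tanβl)/(Z_0 + jZ_L·tanβl) = 51.9 + j66.2 Ω
Γ_s = (Z_in − Z_s)/(Z_in + Z_s) = (-23.1 + j66.2)/(127 + j66.2), |Γ_s| = 0.49
VSWR = (1 + |Γ_s|)/(1 − |Γ_s|)

VSWR ≈ 2.92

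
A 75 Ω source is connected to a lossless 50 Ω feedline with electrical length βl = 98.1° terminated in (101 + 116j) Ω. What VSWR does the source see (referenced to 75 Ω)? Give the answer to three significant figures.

tan(βl) = -7.03
Z_in = Z_0·(Z_L + jZ_0·tanβl)/(Z_0 + jZ_L·tanβl) = 10.2 − j5.27 Ω
Γ_s = (Z_in − Z_s)/(Z_in + Z_s) = (-64.8 − j5.27)/(85.2 − j5.27), |Γ_s| = 0.762
VSWR = (1 + |Γ_s|)/(1 − |Γ_s|)

VSWR ≈ 7.42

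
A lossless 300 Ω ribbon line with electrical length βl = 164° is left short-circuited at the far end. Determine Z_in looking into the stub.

Z_in ≈ −j86 Ω

tan(βl) = -0.287
For a short-circuited stub, Z_in = jZ_0·tan(βl)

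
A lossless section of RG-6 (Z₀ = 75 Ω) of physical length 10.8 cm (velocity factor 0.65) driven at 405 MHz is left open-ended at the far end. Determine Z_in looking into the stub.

λ = v/f = 0.65·c / 405 MHz = 0.481 m
βl = 2π·l/λ = 2π × 0.224 = 80.8°
tan(βl) = 6.14
For an open-ended stub, Z_in = −jZ_0·cot(βl) = −jZ_0/tan(βl)

Z_in ≈ −j12.2 Ω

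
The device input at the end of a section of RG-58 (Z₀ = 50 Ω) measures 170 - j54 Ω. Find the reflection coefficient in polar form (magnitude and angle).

Γ = (Z_L − Z_0)/(Z_L + Z_0) = (120 − j54)/(220 − j54)
|Γ| = 132/227 = 0.581

Γ ≈ 0.581 ∠ -10.4°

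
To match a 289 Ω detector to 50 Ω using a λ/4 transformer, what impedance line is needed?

Z_qwt = √(Z_0·R_L) = √(50 × 289) = √14450

Z_qwt ≈ 120 Ω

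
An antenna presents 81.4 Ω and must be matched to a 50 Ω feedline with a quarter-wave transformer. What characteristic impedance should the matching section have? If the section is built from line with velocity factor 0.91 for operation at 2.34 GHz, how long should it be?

Z_qwt ≈ 63.8 Ω; length ≈ 2.92 cm

Z_qwt = √(Z_0·R_L) = √(50 × 81.4) = √4070
λ = 0.91·c/f = 0.117 m, so l = λ/4 = 0.0292 m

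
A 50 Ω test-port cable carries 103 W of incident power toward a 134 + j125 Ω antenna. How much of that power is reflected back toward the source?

P_reflected ≈ 47.2 W

|Γ| = |(84 + j125)/(184 + j125)| = 0.677
|Γ|² = 0.458
P_refl = |Γ|²·P_inc = 47.2 W, P_del = (1 − |Γ|²)·P_inc = 55.8 W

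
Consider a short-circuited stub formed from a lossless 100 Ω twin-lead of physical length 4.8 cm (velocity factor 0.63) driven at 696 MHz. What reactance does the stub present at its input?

X_in ≈ 202 Ω (inductive)

λ = v/f = 0.63·c / 696 MHz = 0.272 m
βl = 2π·l/λ = 2π × 0.177 = 63.6°
tan(βl) = 2.02
For a short-circuited stub, Z_in = jZ_0·tan(βl)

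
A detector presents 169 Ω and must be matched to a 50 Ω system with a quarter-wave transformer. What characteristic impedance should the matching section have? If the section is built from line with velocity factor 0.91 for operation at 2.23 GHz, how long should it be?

Z_qwt ≈ 91.9 Ω; length ≈ 3.06 cm

Z_qwt = √(Z_0·R_L) = √(50 × 169) = √8450
λ = 0.91·c/f = 0.122 m, so l = λ/4 = 0.0306 m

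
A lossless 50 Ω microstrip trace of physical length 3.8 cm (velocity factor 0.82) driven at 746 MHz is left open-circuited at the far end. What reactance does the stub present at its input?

X_in ≈ -56.5 Ω (capacitive)

λ = v/f = 0.82·c / 746 MHz = 0.33 m
βl = 2π·l/λ = 2π × 0.115 = 41.5°
tan(βl) = 0.884
For an open-circuited stub, Z_in = −jZ_0·cot(βl) = −jZ_0/tan(βl)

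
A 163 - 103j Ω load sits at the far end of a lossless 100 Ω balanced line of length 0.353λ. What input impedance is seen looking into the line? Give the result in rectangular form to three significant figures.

Z_in ≈ 93.7 + j91.3 Ω

βl = 2π × 0.353 = 127°
tan(βl) = tan(127°) = -1.32
Z_in = Z_0·(Z_L + jZ_0·tanβl)/(Z_0 + jZ_L·tanβl)
     = 100·(163 − j235)/(-36.3 − j216)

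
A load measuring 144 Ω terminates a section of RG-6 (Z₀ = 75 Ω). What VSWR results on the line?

Γ = (144 − 75)/(144 + 75) = 0.315
VSWR = (1 + 0.315)/(1 − 0.315)

VSWR ≈ 1.92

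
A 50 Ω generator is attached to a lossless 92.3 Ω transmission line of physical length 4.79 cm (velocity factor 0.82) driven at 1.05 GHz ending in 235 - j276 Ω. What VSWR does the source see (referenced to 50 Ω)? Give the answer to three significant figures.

λ = v/f = 0.82·c / 1.05 GHz = 0.234 m
βl = 2π·l/λ = 2π × 0.204 = 73.6°
tan(βl) = 3.4
Z_in = Z_0·(Z_L + jZ_0·tanβl)/(Z_0 + jZ_L·tanβl) = 14.8 − j8.09 Ω
Γ_s = (Z_in − Z_s)/(Z_in + Z_s) = (-35.2 − j8.09)/(64.8 − j8.09), |Γ_s| = 0.553
VSWR = (1 + |Γ_s|)/(1 − |Γ_s|)

VSWR ≈ 3.48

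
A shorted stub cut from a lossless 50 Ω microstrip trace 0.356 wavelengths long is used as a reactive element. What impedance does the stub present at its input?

Z_in ≈ −j63.6 Ω

βl = 2π × 0.356 = 128°
tan(βl) = -1.27
For a shorted stub, Z_in = jZ_0·tan(βl)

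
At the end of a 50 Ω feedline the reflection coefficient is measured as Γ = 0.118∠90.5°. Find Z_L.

Z_L ≈ 48.5 + j11.6 Ω

Z_L = Z_0·(1 + Γ)/(1 − Γ) = 50·(0.999 + j0.118)/(1 − j0.118)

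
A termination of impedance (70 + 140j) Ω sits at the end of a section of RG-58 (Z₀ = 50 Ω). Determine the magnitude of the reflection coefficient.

|Γ| ≈ 0.767

Γ = (Z_L − Z_0)/(Z_L + Z_0) = (20 + j140)/(120 + j140)
|Γ| = 141/184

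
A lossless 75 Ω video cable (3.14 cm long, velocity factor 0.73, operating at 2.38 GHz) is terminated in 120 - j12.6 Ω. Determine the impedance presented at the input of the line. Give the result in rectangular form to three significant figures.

λ = v/f = 0.73·c / 2.38 GHz = 0.092 m
βl = 2π·l/λ = 2π × 0.341 = 123°
tan(βl) = tan(123°) = -1.55
Z_in = Z_0·(Z_L + jZ_0·tanβl)/(Z_0 + jZ_L·tanβl)
     = 75·(120 − j129)/(55.5 − j186)

Z_in ≈ 61 + j30.2 Ω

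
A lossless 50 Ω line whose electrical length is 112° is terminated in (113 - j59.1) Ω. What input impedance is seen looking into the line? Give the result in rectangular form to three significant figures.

Z_in ≈ 23 + j28.1 Ω

tan(βl) = tan(112°) = -2.48
Z_in = Z_0·(Z_L + jZ_0·tanβl)/(Z_0 + jZ_L·tanβl)
     = 50·(113 − j183)/(-96.3 − j280)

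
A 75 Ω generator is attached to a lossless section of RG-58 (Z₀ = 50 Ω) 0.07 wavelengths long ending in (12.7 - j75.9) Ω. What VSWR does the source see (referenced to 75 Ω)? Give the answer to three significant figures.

VSWR ≈ 16.7

βl = 2π × 0.07 = 25.2°
tan(βl) = 0.471
Z_in = Z_0·(Z_L + jZ_0·tanβl)/(Z_0 + jZ_L·tanβl) = 5.25 − j30.9 Ω
Γ_s = (Z_in − Z_s)/(Z_in + Z_s) = (-69.7 − j30.9)/(80.3 − j30.9), |Γ_s| = 0.887
VSWR = (1 + |Γ_s|)/(1 − |Γ_s|)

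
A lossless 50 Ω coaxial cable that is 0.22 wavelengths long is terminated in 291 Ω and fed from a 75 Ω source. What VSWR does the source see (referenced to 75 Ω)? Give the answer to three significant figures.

βl = 2π × 0.22 = 79.2°
tan(βl) = 5.24
Z_in = Z_0·(Z_L + jZ_0·tanβl)/(Z_0 + jZ_L·tanβl) = 8.89 − j9.25 Ω
Γ_s = (Z_in − Z_s)/(Z_in + Z_s) = (-66.1 − j9.25)/(83.9 − j9.25), |Γ_s| = 0.791
VSWR = (1 + |Γ_s|)/(1 − |Γ_s|)

VSWR ≈ 8.56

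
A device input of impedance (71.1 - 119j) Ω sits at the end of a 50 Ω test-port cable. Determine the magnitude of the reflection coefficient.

|Γ| ≈ 0.712

Γ = (Z_L − Z_0)/(Z_L + Z_0) = (21.1 − j119)/(121.1 − j119)
|Γ| = 121/170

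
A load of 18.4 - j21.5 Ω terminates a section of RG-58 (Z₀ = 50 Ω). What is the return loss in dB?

RL ≈ 5.46 dB

Γ = (-31.6 − j21.5)/(68.4 − j21.5), |Γ| = 0.533
RL = −20·log₁₀|Γ| = −20·log₁₀(0.533)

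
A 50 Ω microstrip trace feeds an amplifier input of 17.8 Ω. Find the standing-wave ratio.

VSWR ≈ 2.81

Γ = (17.8 − 50)/(17.8 + 50) = -0.475
VSWR = (1 + 0.475)/(1 − 0.475)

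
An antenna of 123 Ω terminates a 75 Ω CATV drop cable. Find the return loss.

Γ = (123 − 75)/(123 + 75) = 0.242
RL = −20·log₁₀|Γ| = −20·log₁₀(0.242)

RL ≈ 12.3 dB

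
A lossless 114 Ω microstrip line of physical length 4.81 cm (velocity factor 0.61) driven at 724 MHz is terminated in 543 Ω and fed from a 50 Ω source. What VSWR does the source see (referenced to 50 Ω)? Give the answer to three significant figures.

VSWR ≈ 3.4

λ = v/f = 0.61·c / 724 MHz = 0.253 m
βl = 2π·l/λ = 2π × 0.19 = 68.5°
tan(βl) = 2.54
Z_in = Z_0·(Z_L + jZ_0·tanβl)/(Z_0 + jZ_L·tanβl) = 27.5 − j42.6 Ω
Γ_s = (Z_in − Z_s)/(Z_in + Z_s) = (-22.5 − j42.6)/(77.5 − j42.6), |Γ_s| = 0.545
VSWR = (1 + |Γ_s|)/(1 − |Γ_s|)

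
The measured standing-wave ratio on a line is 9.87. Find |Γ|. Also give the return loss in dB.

|Γ| = (S − 1)/(S + 1) = (9.87 − 1)/(9.87 + 1) = 8.87/10.9
RL = −20·log₁₀|Γ| = −20·log₁₀(0.816)

|Γ| ≈ 0.816; return loss ≈ 1.77 dB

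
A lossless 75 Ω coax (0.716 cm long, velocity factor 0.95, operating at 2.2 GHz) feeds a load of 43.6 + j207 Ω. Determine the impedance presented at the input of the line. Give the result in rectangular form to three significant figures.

Z_in ≈ 1110 − j202 Ω

λ = v/f = 0.95·c / 2.2 GHz = 0.13 m
βl = 2π·l/λ = 2π × 0.0553 = 19.9°
tan(βl) = tan(19.9°) = 0.362
Z_in = Z_0·(Z_L + jZ_0·tanβl)/(Z_0 + jZ_L·tanβl)
     = 75·(43.6 + j234)/(0.0782 + j15.8)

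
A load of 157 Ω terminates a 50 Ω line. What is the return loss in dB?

RL ≈ 5.73 dB

Γ = (157 − 50)/(157 + 50) = 0.517
RL = −20·log₁₀|Γ| = −20·log₁₀(0.517)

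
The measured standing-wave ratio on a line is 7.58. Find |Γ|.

|Γ| = (S − 1)/(S + 1) = (7.58 − 1)/(7.58 + 1) = 6.58/8.58

|Γ| ≈ 0.767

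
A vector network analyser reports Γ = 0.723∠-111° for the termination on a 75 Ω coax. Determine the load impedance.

Z_L = Z_0·(1 + Γ)/(1 − Γ) = 75·(0.741 − j0.675)/(1.26 + j0.675)

Z_L ≈ 17.5 − j49.6 Ω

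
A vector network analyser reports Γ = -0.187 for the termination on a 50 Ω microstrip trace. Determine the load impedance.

Z_L ≈ 34.2 Ω

Z_L = Z_0·(1 + Γ)/(1 − Γ) = 50·(0.813)/(1.19)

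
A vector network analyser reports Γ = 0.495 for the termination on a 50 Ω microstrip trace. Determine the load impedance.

Z_L ≈ 148 Ω

Z_L = Z_0·(1 + Γ)/(1 − Γ) = 50·(1.5)/(0.505)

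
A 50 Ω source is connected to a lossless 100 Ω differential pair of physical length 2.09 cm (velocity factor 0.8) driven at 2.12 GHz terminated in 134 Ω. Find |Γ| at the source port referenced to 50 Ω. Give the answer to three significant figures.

λ = v/f = 0.8·c / 2.12 GHz = 0.113 m
βl = 2π·l/λ = 2π × 0.185 = 66.5°
tan(βl) = 2.3
Z_in = Z_0·(Z_L + jZ_0·tanβl)/(Z_0 + jZ_L·tanβl) = 80.3 − j17.5 Ω
Γ_s = (Z_in − Z_s)/(Z_in + Z_s) = (30.3 − j17.5)/(130 − j17.5), |Γ_s| = 0.266

|Γ| ≈ 0.266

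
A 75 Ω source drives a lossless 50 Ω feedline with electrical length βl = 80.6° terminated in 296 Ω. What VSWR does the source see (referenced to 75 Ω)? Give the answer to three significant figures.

VSWR ≈ 8.75

tan(βl) = 6.04
Z_in = Z_0·(Z_L + jZ_0·tanβl)/(Z_0 + jZ_L·tanβl) = 8.67 − j8.03 Ω
Γ_s = (Z_in − Z_s)/(Z_in + Z_s) = (-66.3 − j8.03)/(83.7 − j8.03), |Γ_s| = 0.795
VSWR = (1 + |Γ_s|)/(1 − |Γ_s|)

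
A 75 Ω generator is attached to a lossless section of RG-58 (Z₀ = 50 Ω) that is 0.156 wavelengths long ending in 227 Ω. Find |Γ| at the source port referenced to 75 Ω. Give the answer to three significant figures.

|Γ| ≈ 0.7

βl = 2π × 0.156 = 56.2°
tan(βl) = 1.49
Z_in = Z_0·(Z_L + jZ_0·tanβl)/(Z_0 + jZ_L·tanβl) = 15.6 − j31.2 Ω
Γ_s = (Z_in − Z_s)/(Z_in + Z_s) = (-59.4 − j31.2)/(90.6 − j31.2), |Γ_s| = 0.7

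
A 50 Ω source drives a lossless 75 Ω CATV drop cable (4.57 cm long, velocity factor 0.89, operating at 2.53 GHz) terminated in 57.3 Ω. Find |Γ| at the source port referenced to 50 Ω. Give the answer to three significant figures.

λ = v/f = 0.89·c / 2.53 GHz = 0.106 m
βl = 2π·l/λ = 2π × 0.433 = 156°
tan(βl) = -0.447
Z_in = Z_0·(Z_L + jZ_0·tanβl)/(Z_0 + jZ_L·tanβl) = 61.6 − j12.5 Ω
Γ_s = (Z_in − Z_s)/(Z_in + Z_s) = (11.6 − j12.5)/(112 − j12.5), |Γ_s| = 0.152

|Γ| ≈ 0.152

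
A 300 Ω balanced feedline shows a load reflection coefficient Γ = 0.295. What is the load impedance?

Z_L = Z_0·(1 + Γ)/(1 − Γ) = 300·(1.29)/(0.705)

Z_L ≈ 551 Ω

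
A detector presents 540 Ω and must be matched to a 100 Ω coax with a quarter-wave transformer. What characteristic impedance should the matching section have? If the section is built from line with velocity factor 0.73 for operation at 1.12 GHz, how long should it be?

Z_qwt ≈ 232 Ω; length ≈ 4.89 cm

Z_qwt = √(Z_0·R_L) = √(100 × 540) = √54000
λ = 0.73·c/f = 0.196 m, so l = λ/4 = 0.0489 m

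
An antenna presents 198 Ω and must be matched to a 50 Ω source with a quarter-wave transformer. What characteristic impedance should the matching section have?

Z_qwt ≈ 99.5 Ω

Z_qwt = √(Z_0·R_L) = √(50 × 198) = √9900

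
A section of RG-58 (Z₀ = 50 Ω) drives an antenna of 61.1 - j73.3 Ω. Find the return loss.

RL ≈ 5.08 dB

Γ = (11.1 − j73.3)/(111.1 − j73.3), |Γ| = 0.557
RL = −20·log₁₀|Γ| = −20·log₁₀(0.557)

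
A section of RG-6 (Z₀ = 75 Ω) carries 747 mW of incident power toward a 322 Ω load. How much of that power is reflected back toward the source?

P_reflected ≈ 289 mW

Γ = (322 − 75)/(322 + 75) = 0.622
|Γ|² = 0.387
P_refl = |Γ|²·P_inc = 289 mW, P_del = (1 − |Γ|²)·P_inc = 458 mW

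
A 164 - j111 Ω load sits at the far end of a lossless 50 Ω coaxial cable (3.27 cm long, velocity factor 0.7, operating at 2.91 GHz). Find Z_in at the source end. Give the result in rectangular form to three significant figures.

Z_in ≈ 163 + j111 Ω

λ = v/f = 0.7·c / 2.91 GHz = 0.0722 m
βl = 2π·l/λ = 2π × 0.453 = 163°
tan(βl) = tan(163°) = -0.303
Z_in = Z_0·(Z_L + jZ_0·tanβl)/(Z_0 + jZ_L·tanβl)
     = 50·(164 − j126)/(16.3 − j49.7)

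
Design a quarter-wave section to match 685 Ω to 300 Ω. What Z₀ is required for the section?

Z_qwt ≈ 453 Ω

Z_qwt = √(Z_0·R_L) = √(300 × 685) = √205500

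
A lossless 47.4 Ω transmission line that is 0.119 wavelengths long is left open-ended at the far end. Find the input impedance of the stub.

βl = 2π × 0.119 = 42.8°
tan(βl) = 0.927
For an open-ended stub, Z_in = −jZ_0·cot(βl) = −jZ_0/tan(βl)

Z_in ≈ −j51.1 Ω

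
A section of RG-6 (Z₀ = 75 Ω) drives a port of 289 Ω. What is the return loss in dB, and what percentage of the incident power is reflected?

Γ = (289 − 75)/(289 + 75) = 0.588
RL = −20·log₁₀(0.588) = 4.61 dB
P_refl/P_inc = |Γ|² = 0.346

RL ≈ 4.61 dB; 34.6% of incident power reflected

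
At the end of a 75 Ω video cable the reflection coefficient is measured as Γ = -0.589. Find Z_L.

Z_L = Z_0·(1 + Γ)/(1 − Γ) = 75·(0.411)/(1.59)

Z_L ≈ 19.4 Ω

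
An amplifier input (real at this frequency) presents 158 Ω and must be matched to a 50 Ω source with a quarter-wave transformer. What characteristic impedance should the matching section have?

Z_qwt ≈ 88.9 Ω

Z_qwt = √(Z_0·R_L) = √(50 × 158) = √7900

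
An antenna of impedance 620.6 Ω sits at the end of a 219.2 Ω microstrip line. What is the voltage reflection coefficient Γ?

Γ = (Z_L − Z_0)/(Z_L + Z_0) = (620.6 − 219.2)/(620.6 + 219.2) = 401.4/839.8

Γ = 0.478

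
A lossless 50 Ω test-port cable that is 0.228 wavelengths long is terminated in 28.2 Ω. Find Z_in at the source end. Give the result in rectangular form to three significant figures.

Z_in ≈ 85.2 + j14.1 Ω

βl = 2π × 0.228 = 82.1°
tan(βl) = tan(82.1°) = 7.19
Z_in = Z_0·(Z_L + jZ_0·tanβl)/(Z_0 + jZ_L·tanβl)
     = 50·(28.2 + j359)/(50 + j203)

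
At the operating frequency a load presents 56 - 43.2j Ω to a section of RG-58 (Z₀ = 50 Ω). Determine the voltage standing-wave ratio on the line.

Γ = (Z_L − Z_0)/(Z_L + Z_0) = (6 − j43.2)/(106 − j43.2)
|Γ| = 43.6/114 = 0.381
VSWR = (1 + |Γ|)/(1 − |Γ|) = 1.38/0.619

VSWR ≈ 2.23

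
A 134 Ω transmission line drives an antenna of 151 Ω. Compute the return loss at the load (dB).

Γ = (151 − 134)/(151 + 134) = 0.0596
RL = −20·log₁₀|Γ| = −20·log₁₀(0.0596)

RL ≈ 24.5 dB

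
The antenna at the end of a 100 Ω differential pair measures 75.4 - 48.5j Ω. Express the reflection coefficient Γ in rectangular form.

Γ ≈ -0.0593 − j0.293

Γ = (Z_L − Z_0)/(Z_L + Z_0) = (-24.6 − j48.5)/(175.4 − j48.5)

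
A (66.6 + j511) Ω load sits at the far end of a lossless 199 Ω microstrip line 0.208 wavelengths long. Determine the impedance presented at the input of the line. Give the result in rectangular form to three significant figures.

βl = 2π × 0.208 = 74.9°
tan(βl) = tan(74.9°) = 3.7
Z_in = Z_0·(Z_L + jZ_0·tanβl)/(Z_0 + jZ_L·tanβl)
     = 199·(66.6 + j1250)/(-1690 + j246)

Z_in ≈ 13.3 − j145 Ω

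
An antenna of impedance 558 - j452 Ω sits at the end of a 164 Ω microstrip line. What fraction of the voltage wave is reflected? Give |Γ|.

|Γ| ≈ 0.704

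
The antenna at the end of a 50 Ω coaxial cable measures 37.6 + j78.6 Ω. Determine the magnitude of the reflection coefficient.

Γ = (Z_L − Z_0)/(Z_L + Z_0) = (-12.4 + j78.6)/(87.6 + j78.6)
|Γ| = 79.6/118

|Γ| ≈ 0.676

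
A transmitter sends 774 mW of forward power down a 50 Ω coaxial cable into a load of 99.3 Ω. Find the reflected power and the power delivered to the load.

P_reflected ≈ 84.4 mW; P_delivered ≈ 690 mW

Γ = (99.3 − 50)/(99.3 + 50) = 0.33
|Γ|² = 0.109
P_refl = |Γ|²·P_inc = 84.4 mW, P_del = (1 − |Γ|²)·P_inc = 690 mW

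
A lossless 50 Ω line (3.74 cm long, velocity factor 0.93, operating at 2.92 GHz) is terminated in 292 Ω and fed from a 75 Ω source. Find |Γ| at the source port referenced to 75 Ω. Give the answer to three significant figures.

|Γ| ≈ 0.708

λ = v/f = 0.93·c / 2.92 GHz = 0.0955 m
βl = 2π·l/λ = 2π × 0.391 = 141°
tan(βl) = -0.812
Z_in = Z_0·(Z_L + jZ_0·tanβl)/(Z_0 + jZ_L·tanβl) = 20.6 + j57.2 Ω
Γ_s = (Z_in − Z_s)/(Z_in + Z_s) = (-54.4 + j57.2)/(95.6 + j57.2), |Γ_s| = 0.708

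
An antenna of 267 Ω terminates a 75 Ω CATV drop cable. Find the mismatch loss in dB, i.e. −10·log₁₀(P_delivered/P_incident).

mismatch loss ≈ 1.64 dB

Γ = (267 − 75)/(267 + 75) = 0.561
|Γ|² = 0.315, so P_del/P_inc = 1 − |Γ|² = 0.685
ML = −10·log₁₀(1 − |Γ|²)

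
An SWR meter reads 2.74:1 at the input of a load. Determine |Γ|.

|Γ| = (S − 1)/(S + 1) = (2.74 − 1)/(2.74 + 1) = 1.74/3.74

|Γ| ≈ 0.465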